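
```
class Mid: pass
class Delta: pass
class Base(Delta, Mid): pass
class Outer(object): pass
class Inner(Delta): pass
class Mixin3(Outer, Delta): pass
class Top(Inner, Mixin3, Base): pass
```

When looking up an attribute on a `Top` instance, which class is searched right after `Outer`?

Base

L[Top] = Top + merge(L[Inner], L[Mixin3], L[Base], [Inner Mixin3 Base])
  take Inner:  [Inner Delta object] + [Mixin3 Outer Delta object] + [Base Delta Mid object] + [Inner Mixin3 Base]
  take Mixin3:  [Delta object] + [Mixin3 Outer Delta object] + [Base Delta Mid object] + [Mixin3 Base]
  take Outer:  [Delta object] + [Outer Delta object] + [Base Delta Mid object] + [Base]
  take Base:  [Delta object] + [Delta object] + [Base Delta Mid object] + [Base]
  take Delta:  [Delta object] + [Delta object] + [Delta Mid object]
  take Mid:  [object] + [object] + [Mid object]
  take object:  [object] + [object] + [object]
MRO: Top Inner Mixin3 Outer Base Delta Mid object
Outer is at position 3; next is Base.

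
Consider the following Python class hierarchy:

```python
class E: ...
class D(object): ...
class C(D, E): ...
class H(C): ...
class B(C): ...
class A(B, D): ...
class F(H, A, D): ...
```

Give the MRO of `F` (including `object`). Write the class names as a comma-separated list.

F, H, A, B, C, D, E, object

L[F] = F + merge(L[H], L[A], L[D], [H A D])
  take H:  [H C D E object] + [A B C D E object] + [D object] + [H A D]
  take A:  [C D E object] + [A B C D E object] + [D object] + [A D]
  take B:  [C D E object] + [B C D E object] + [D object] + [D]
  take C:  [C D E object] + [C D E object] + [D object] + [D]
  take D:  [D E object] + [D E object] + [D object] + [D]
  take E:  [E object] + [E object] + [object]
  take object:  [object] + [object] + [object]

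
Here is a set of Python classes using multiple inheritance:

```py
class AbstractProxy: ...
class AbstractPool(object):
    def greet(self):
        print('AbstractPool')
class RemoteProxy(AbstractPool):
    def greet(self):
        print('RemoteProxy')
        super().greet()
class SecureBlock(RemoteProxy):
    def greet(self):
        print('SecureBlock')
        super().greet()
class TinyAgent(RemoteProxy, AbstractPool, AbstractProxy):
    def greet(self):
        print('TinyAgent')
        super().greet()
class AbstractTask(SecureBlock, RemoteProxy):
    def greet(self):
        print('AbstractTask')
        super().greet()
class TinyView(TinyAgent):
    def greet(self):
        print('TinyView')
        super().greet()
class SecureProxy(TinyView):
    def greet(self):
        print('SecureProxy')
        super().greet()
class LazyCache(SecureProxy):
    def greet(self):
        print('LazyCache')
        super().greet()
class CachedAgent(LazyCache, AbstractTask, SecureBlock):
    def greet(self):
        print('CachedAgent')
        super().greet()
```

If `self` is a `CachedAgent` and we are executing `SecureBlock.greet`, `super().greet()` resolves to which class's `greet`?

L[CachedAgent] = CachedAgent + merge(L[LazyCache], L[AbstractTask], L[SecureBlock], [LazyCache AbstractTask SecureBlock])
  take LazyCache:  [LazyCache SecureProxy TinyView TinyAgent RemoteProxy AbstractPool AbstractProxy object] + [AbstractTask SecureBlock RemoteProxy AbstractPool object] + [SecureBlock RemoteProxy AbstractPool object] + [LazyCache AbstractTask SecureBlock]
  take SecureProxy:  [SecureProxy TinyView TinyAgent RemoteProxy AbstractPool AbstractProxy object] + [AbstractTask SecureBlock RemoteProxy AbstractPool object] + [SecureBlock RemoteProxy AbstractPool object] + [AbstractTask SecureBlock]
  take TinyView:  [TinyView TinyAgent RemoteProxy AbstractPool AbstractProxy object] + [AbstractTask SecureBlock RemoteProxy AbstractPool object] + [SecureBlock RemoteProxy AbstractPool object] + [AbstractTask SecureBlock]
  take TinyAgent:  [TinyAgent RemoteProxy AbstractPool AbstractProxy object] + [AbstractTask SecureBlock RemoteProxy AbstractPool object] + [SecureBlock RemoteProxy AbstractPool object] + [AbstractTask SecureBlock]
  take AbstractTask:  [RemoteProxy AbstractPool AbstractProxy object] + [AbstractTask SecureBlock RemoteProxy AbstractPool object] + [SecureBlock RemoteProxy AbstractPool object] + [AbstractTask SecureBlock]
  take SecureBlock:  [RemoteProxy AbstractPool AbstractProxy object] + [SecureBlock RemoteProxy AbstractPool object] + [SecureBlock RemoteProxy AbstractPool object] + [SecureBlock]
  take RemoteProxy:  [RemoteProxy AbstractPool AbstractProxy object] + [RemoteProxy AbstractPool object] + [RemoteProxy AbstractPool object]
  take AbstractPool:  [AbstractPool AbstractProxy object] + [AbstractPool object] + [AbstractPool object]
  take AbstractProxy:  [AbstractProxy object] + [object] + [object]
  take object:  [object] + [object] + [object]
MRO: CachedAgent LazyCache SecureProxy TinyView TinyAgent AbstractTask SecureBlock RemoteProxy AbstractPool AbstractProxy object
super() in SecureBlock.greet on a CachedAgent instance goes to the class after SecureBlock in CachedAgent's MRO: RemoteProxy.

RemoteProxy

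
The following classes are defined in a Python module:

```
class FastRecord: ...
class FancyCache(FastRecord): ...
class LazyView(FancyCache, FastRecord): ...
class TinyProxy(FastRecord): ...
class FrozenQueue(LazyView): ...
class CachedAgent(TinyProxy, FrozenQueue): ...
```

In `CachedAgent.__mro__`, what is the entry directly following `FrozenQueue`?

L[CachedAgent] = CachedAgent + merge(L[TinyProxy], L[FrozenQueue], [TinyProxy FrozenQueue])
  take TinyProxy:  [TinyProxy FastRecord object] + [FrozenQueue LazyView FancyCache FastRecord object] + [TinyProxy FrozenQueue]
  take FrozenQueue:  [FastRecord object] + [FrozenQueue LazyView FancyCache FastRecord object] + [FrozenQueue]
  take LazyView:  [FastRecord object] + [LazyView FancyCache FastRecord object]
  take FancyCache:  [FastRecord object] + [FancyCache FastRecord object]
  take FastRecord:  [FastRecord object] + [FastRecord object]
  take object:  [object] + [object]
MRO: CachedAgent TinyProxy FrozenQueue LazyView FancyCache FastRecord object
FrozenQueue is at position 2; next is LazyView.

LazyView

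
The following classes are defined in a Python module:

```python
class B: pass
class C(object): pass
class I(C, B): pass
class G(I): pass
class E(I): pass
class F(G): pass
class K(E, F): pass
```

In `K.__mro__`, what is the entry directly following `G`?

L[K] = K + merge(L[E], L[F], [E F])
  take E:  [E I C B object] + [F G I C B object] + [E F]
  take F:  [I C B object] + [F G I C B object] + [F]
  take G:  [I C B object] + [G I C B object]
  take I:  [I C B object] + [I C B object]
  take C:  [C B object] + [C B object]
  take B:  [B object] + [B object]
  take object:  [object] + [object]
MRO: K E F G I C B object
G is at position 3; next is I.

I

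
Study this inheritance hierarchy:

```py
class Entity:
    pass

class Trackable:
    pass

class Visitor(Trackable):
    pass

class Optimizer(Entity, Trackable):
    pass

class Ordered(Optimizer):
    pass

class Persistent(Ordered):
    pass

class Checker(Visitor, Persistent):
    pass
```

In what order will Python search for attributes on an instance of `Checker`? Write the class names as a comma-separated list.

Checker, Visitor, Persistent, Ordered, Optimizer, Entity, Trackable, object

L[Checker] = Checker + merge(L[Visitor], L[Persistent], [Visitor Persistent])
  take Visitor:  [Visitor Trackable object] + [Persistent Ordered Optimizer Entity Trackable object] + [Visitor Persistent]
  take Persistent:  [Trackable object] + [Persistent Ordered Optimizer Entity Trackable object] + [Persistent]
  take Ordered:  [Trackable object] + [Ordered Optimizer Entity Trackable object]
  take Optimizer:  [Trackable object] + [Optimizer Entity Trackable object]
  take Entity:  [Trackable object] + [Entity Trackable object]
  take Trackable:  [Trackable object] + [Trackable object]
  take object:  [object] + [object]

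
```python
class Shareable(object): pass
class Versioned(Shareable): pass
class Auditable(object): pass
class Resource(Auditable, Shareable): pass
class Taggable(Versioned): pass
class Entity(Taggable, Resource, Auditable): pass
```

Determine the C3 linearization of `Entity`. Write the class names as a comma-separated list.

Entity, Taggable, Versioned, Resource, Auditable, Shareable, object

L[Entity] = Entity + merge(L[Taggable], L[Resource], L[Auditable], [Taggable Resource Auditable])
  take Taggable:  [Taggable Versioned Shareable object] + [Resource Auditable Shareable object] + [Auditable object] + [Taggable Resource Auditable]
  take Versioned:  [Versioned Shareable object] + [Resource Auditable Shareable object] + [Auditable object] + [Resource Auditable]
  take Resource:  [Shareable object] + [Resource Auditable Shareable object] + [Auditable object] + [Resource Auditable]
  take Auditable:  [Shareable object] + [Auditable Shareable object] + [Auditable object] + [Auditable]
  take Shareable:  [Shareable object] + [Shareable object] + [object]
  take object:  [object] + [object] + [object]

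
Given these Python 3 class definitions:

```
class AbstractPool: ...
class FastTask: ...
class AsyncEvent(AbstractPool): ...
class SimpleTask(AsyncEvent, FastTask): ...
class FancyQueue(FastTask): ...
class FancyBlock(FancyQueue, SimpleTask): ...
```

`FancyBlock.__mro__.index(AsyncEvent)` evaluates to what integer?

3

L[FancyBlock] = FancyBlock + merge(L[FancyQueue], L[SimpleTask], [FancyQueue SimpleTask])
  take FancyQueue:  [FancyQueue FastTask object] + [SimpleTask AsyncEvent AbstractPool FastTask object] + [FancyQueue SimpleTask]
  take SimpleTask:  [FastTask object] + [SimpleTask AsyncEvent AbstractPool FastTask object] + [SimpleTask]
  take AsyncEvent:  [FastTask object] + [AsyncEvent AbstractPool FastTask object]
  take AbstractPool:  [FastTask object] + [AbstractPool FastTask object]
  take FastTask:  [FastTask object] + [FastTask object]
  take object:  [object] + [object]
MRO: FancyBlock FancyQueue SimpleTask AsyncEvent AbstractPool FastTask object
AsyncEvent sits at index 3.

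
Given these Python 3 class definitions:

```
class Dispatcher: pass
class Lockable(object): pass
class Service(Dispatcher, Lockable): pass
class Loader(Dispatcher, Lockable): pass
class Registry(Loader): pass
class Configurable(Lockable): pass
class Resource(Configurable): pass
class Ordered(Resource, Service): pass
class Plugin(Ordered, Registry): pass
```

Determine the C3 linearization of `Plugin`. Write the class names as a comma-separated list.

Plugin, Ordered, Resource, Configurable, Service, Registry, Loader, Dispatcher, Lockable, object

L[Plugin] = Plugin + merge(L[Ordered], L[Registry], [Ordered Registry])
  take Ordered:  [Ordered Resource Configurable Service Dispatcher Lockable object] + [Registry Loader Dispatcher Lockable object] + [Ordered Registry]
  take Resource:  [Resource Configurable Service Dispatcher Lockable object] + [Registry Loader Dispatcher Lockable object] + [Registry]
  take Configurable:  [Configurable Service Dispatcher Lockable object] + [Registry Loader Dispatcher Lockable object] + [Registry]
  take Service:  [Service Dispatcher Lockable object] + [Registry Loader Dispatcher Lockable object] + [Registry]
  take Registry:  [Dispatcher Lockable object] + [Registry Loader Dispatcher Lockable object] + [Registry]
  take Loader:  [Dispatcher Lockable object] + [Loader Dispatcher Lockable object]
  take Dispatcher:  [Dispatcher Lockable object] + [Dispatcher Lockable object]
  take Lockable:  [Lockable object] + [Lockable object]
  take object:  [object] + [object]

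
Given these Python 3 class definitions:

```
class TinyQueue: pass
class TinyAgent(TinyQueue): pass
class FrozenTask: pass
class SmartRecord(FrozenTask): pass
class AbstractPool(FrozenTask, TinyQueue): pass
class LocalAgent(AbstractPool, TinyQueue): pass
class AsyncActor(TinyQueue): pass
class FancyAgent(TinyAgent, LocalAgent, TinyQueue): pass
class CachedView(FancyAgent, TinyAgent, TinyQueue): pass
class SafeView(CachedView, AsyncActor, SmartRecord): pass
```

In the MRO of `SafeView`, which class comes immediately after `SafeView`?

L[SafeView] = SafeView + merge(L[CachedView], L[AsyncActor], L[SmartRecord], [CachedView AsyncActor SmartRecord])
  take CachedView:  [CachedView FancyAgent TinyAgent LocalAgent AbstractPool FrozenTask TinyQueue object] + [AsyncActor TinyQueue object] + [SmartRecord FrozenTask object] + [CachedView AsyncActor SmartRecord]
  take FancyAgent:  [FancyAgent TinyAgent LocalAgent AbstractPool FrozenTask TinyQueue object] + [AsyncActor TinyQueue object] + [SmartRecord FrozenTask object] + [AsyncActor SmartRecord]
  take TinyAgent:  [TinyAgent LocalAgent AbstractPool FrozenTask TinyQueue object] + [AsyncActor TinyQueue object] + [SmartRecord FrozenTask object] + [AsyncActor SmartRecord]
  take LocalAgent:  [LocalAgent AbstractPool FrozenTask TinyQueue object] + [AsyncActor TinyQueue object] + [SmartRecord FrozenTask object] + [AsyncActor SmartRecord]
  take AbstractPool:  [AbstractPool FrozenTask TinyQueue object] + [AsyncActor TinyQueue object] + [SmartRecord FrozenTask object] + [AsyncActor SmartRecord]
  take AsyncActor:  [FrozenTask TinyQueue object] + [AsyncActor TinyQueue object] + [SmartRecord FrozenTask object] + [AsyncActor SmartRecord]
  take SmartRecord:  [FrozenTask TinyQueue object] + [TinyQueue object] + [SmartRecord FrozenTask object] + [SmartRecord]
  take FrozenTask:  [FrozenTask TinyQueue object] + [TinyQueue object] + [FrozenTask object]
  take TinyQueue:  [TinyQueue object] + [TinyQueue object] + [object]
  take object:  [object] + [object] + [object]
MRO: SafeView CachedView FancyAgent TinyAgent LocalAgent AbstractPool AsyncActor SmartRecord FrozenTask TinyQueue object
SafeView is at position 0; next is CachedView.

CachedView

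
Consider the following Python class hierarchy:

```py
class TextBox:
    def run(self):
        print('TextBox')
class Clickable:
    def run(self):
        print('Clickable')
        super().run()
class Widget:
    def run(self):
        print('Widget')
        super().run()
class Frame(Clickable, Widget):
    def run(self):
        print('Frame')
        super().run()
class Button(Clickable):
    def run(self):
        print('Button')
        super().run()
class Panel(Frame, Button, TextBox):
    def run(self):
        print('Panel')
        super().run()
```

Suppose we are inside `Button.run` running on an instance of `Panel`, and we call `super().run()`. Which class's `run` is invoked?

Clickable

L[Panel] = Panel + merge(L[Frame], L[Button], L[TextBox], [Frame Button TextBox])
  take Frame:  [Frame Clickable Widget object] + [Button Clickable object] + [TextBox object] + [Frame Button TextBox]
  take Button:  [Clickable Widget object] + [Button Clickable object] + [TextBox object] + [Button TextBox]
  take Clickable:  [Clickable Widget object] + [Clickable object] + [TextBox object] + [TextBox]
  take Widget:  [Widget object] + [object] + [TextBox object] + [TextBox]
  take TextBox:  [object] + [object] + [TextBox object] + [TextBox]
  take object:  [object] + [object] + [object]
MRO: Panel Frame Button Clickable Widget TextBox object
super() in Button.run on a Panel instance goes to the class after Button in Panel's MRO: Clickable.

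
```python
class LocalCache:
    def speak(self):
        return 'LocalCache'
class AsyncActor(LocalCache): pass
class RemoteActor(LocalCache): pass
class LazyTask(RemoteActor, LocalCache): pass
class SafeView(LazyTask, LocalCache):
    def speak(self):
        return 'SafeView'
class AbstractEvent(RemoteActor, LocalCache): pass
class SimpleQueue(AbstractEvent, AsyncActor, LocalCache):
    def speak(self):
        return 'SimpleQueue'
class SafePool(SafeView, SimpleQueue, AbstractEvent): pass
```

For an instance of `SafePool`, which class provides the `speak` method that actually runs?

SafeView

L[SafePool] = SafePool + merge(L[SafeView], L[SimpleQueue], L[AbstractEvent], [SafeView SimpleQueue AbstractEvent])
  take SafeView:  [SafeView LazyTask RemoteActor LocalCache object] + [SimpleQueue AbstractEvent RemoteActor AsyncActor LocalCache object] + [AbstractEvent RemoteActor LocalCache object] + [SafeView SimpleQueue AbstractEvent]
  take LazyTask:  [LazyTask RemoteActor LocalCache object] + [SimpleQueue AbstractEvent RemoteActor AsyncActor LocalCache object] + [AbstractEvent RemoteActor LocalCache object] + [SimpleQueue AbstractEvent]
  take SimpleQueue:  [RemoteActor LocalCache object] + [SimpleQueue AbstractEvent RemoteActor AsyncActor LocalCache object] + [AbstractEvent RemoteActor LocalCache object] + [SimpleQueue AbstractEvent]
  take AbstractEvent:  [RemoteActor LocalCache object] + [AbstractEvent RemoteActor AsyncActor LocalCache object] + [AbstractEvent RemoteActor LocalCache object] + [AbstractEvent]
  take RemoteActor:  [RemoteActor LocalCache object] + [RemoteActor AsyncActor LocalCache object] + [RemoteActor LocalCache object]
  take AsyncActor:  [LocalCache object] + [AsyncActor LocalCache object] + [LocalCache object]
  take LocalCache:  [LocalCache object] + [LocalCache object] + [LocalCache object]
  take object:  [object] + [object] + [object]
MRO: SafePool SafeView LazyTask SimpleQueue AbstractEvent RemoteActor AsyncActor LocalCache object
speak is defined in: LocalCache, SafeView, SimpleQueue. First along the MRO is SafeView.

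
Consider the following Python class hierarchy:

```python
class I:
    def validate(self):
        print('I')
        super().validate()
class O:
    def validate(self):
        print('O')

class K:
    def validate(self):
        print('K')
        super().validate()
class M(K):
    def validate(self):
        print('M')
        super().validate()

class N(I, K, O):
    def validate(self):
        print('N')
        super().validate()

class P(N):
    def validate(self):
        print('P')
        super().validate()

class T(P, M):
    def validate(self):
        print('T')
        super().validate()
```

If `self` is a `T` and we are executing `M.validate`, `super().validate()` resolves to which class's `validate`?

L[T] = T + merge(L[P], L[M], [P M])
  take P:  [P N I K O object] + [M K object] + [P M]
  take N:  [N I K O object] + [M K object] + [M]
  take I:  [I K O object] + [M K object] + [M]
  take M:  [K O object] + [M K object] + [M]
  take K:  [K O object] + [K object]
  take O:  [O object] + [object]
  take object:  [object] + [object]
MRO: T P N I M K O object
super() in M.validate on a T instance goes to the class after M in T's MRO: K.

K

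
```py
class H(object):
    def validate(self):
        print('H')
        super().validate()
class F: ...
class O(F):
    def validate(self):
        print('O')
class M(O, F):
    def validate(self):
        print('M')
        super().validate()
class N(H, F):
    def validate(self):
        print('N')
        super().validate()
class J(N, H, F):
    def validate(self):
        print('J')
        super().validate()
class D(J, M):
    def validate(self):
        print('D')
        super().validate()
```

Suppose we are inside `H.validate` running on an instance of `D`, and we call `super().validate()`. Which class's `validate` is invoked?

L[D] = D + merge(L[J], L[M], [J M])
  take J:  [J N H F object] + [M O F object] + [J M]
  take N:  [N H F object] + [M O F object] + [M]
  take H:  [H F object] + [M O F object] + [M]
  take M:  [F object] + [M O F object] + [M]
  take O:  [F object] + [O F object]
  take F:  [F object] + [F object]
  take object:  [object] + [object]
MRO: D J N H M O F object
super() in H.validate on a D instance goes to the class after H in D's MRO: M.

M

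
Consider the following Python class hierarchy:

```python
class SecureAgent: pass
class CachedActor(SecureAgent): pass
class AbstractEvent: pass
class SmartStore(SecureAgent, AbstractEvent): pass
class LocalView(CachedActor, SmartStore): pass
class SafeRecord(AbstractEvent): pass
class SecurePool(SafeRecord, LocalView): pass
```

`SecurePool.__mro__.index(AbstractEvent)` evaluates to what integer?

6

L[SecurePool] = SecurePool + merge(L[SafeRecord], L[LocalView], [SafeRecord LocalView])
  take SafeRecord:  [SafeRecord AbstractEvent object] + [LocalView CachedActor SmartStore SecureAgent AbstractEvent object] + [SafeRecord LocalView]
  take LocalView:  [AbstractEvent object] + [LocalView CachedActor SmartStore SecureAgent AbstractEvent object] + [LocalView]
  take CachedActor:  [AbstractEvent object] + [CachedActor SmartStore SecureAgent AbstractEvent object]
  take SmartStore:  [AbstractEvent object] + [SmartStore SecureAgent AbstractEvent object]
  take SecureAgent:  [AbstractEvent object] + [SecureAgent AbstractEvent object]
  take AbstractEvent:  [AbstractEvent object] + [AbstractEvent object]
  take object:  [object] + [object]
MRO: SecurePool SafeRecord LocalView CachedActor SmartStore SecureAgent AbstractEvent object
AbstractEvent sits at index 6.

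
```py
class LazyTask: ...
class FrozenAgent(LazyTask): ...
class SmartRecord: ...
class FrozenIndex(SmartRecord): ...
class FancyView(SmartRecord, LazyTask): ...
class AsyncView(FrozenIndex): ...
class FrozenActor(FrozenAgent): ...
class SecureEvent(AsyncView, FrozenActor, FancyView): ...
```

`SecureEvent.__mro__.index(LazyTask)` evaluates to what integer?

L[SecureEvent] = SecureEvent + merge(L[AsyncView], L[FrozenActor], L[FancyView], [AsyncView FrozenActor FancyView])
  take AsyncView:  [AsyncView FrozenIndex SmartRecord object] + [FrozenActor FrozenAgent LazyTask object] + [FancyView SmartRecord LazyTask object] + [AsyncView FrozenActor FancyView]
  take FrozenIndex:  [FrozenIndex SmartRecord object] + [FrozenActor FrozenAgent LazyTask object] + [FancyView SmartRecord LazyTask object] + [FrozenActor FancyView]
  take FrozenActor:  [SmartRecord object] + [FrozenActor FrozenAgent LazyTask object] + [FancyView SmartRecord LazyTask object] + [FrozenActor FancyView]
  take FrozenAgent:  [SmartRecord object] + [FrozenAgent LazyTask object] + [FancyView SmartRecord LazyTask object] + [FancyView]
  take FancyView:  [SmartRecord object] + [LazyTask object] + [FancyView SmartRecord LazyTask object] + [FancyView]
  take SmartRecord:  [SmartRecord object] + [LazyTask object] + [SmartRecord LazyTask object]
  take LazyTask:  [object] + [LazyTask object] + [LazyTask object]
  take object:  [object] + [object] + [object]
MRO: SecureEvent AsyncView FrozenIndex FrozenActor FrozenAgent FancyView SmartRecord LazyTask object
LazyTask sits at index 7.

7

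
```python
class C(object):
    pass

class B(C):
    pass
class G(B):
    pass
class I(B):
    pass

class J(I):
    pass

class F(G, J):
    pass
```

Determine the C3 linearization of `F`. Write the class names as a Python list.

L[F] = F + merge(L[G], L[J], [G J])
  take G:  [G B C object] + [J I B C object] + [G J]
  take J:  [B C object] + [J I B C object] + [J]
  take I:  [B C object] + [I B C object]
  take B:  [B C object] + [B C object]
  take C:  [C object] + [C object]
  take object:  [object] + [object]

[F, G, J, I, B, C, object]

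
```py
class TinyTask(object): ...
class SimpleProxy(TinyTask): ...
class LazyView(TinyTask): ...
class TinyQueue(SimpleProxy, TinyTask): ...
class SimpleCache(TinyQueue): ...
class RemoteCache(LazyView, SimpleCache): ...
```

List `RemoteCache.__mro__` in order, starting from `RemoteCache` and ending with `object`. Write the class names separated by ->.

RemoteCache -> LazyView -> SimpleCache -> TinyQueue -> SimpleProxy -> TinyTask -> object

L[RemoteCache] = RemoteCache + merge(L[LazyView], L[SimpleCache], [LazyView SimpleCache])
  take LazyView:  [LazyView TinyTask object] + [SimpleCache TinyQueue SimpleProxy TinyTask object] + [LazyView SimpleCache]
  take SimpleCache:  [TinyTask object] + [SimpleCache TinyQueue SimpleProxy TinyTask object] + [SimpleCache]
  take TinyQueue:  [TinyTask object] + [TinyQueue SimpleProxy TinyTask object]
  take SimpleProxy:  [TinyTask object] + [SimpleProxy TinyTask object]
  take TinyTask:  [TinyTask object] + [TinyTask object]
  take object:  [object] + [object]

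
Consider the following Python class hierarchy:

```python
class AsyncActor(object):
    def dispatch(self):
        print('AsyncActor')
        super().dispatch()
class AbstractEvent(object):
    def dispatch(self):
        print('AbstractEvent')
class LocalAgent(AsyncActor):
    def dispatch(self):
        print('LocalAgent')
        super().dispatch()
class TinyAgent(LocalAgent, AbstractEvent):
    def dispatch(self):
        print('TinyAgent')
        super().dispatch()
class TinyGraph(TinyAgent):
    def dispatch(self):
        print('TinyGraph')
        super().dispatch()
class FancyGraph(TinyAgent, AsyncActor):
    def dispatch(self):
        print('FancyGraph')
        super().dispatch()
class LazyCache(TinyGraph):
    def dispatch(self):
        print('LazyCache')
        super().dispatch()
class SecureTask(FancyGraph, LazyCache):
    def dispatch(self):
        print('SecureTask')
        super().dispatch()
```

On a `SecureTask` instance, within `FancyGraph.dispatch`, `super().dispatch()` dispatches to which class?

LazyCache

L[SecureTask] = SecureTask + merge(L[FancyGraph], L[LazyCache], [FancyGraph LazyCache])
  take FancyGraph:  [FancyGraph TinyAgent LocalAgent AsyncActor AbstractEvent object] + [LazyCache TinyGraph TinyAgent LocalAgent AsyncActor AbstractEvent object] + [FancyGraph LazyCache]
  take LazyCache:  [TinyAgent LocalAgent AsyncActor AbstractEvent object] + [LazyCache TinyGraph TinyAgent LocalAgent AsyncActor AbstractEvent object] + [LazyCache]
  take TinyGraph:  [TinyAgent LocalAgent AsyncActor AbstractEvent object] + [TinyGraph TinyAgent LocalAgent AsyncActor AbstractEvent object]
  take TinyAgent:  [TinyAgent LocalAgent AsyncActor AbstractEvent object] + [TinyAgent LocalAgent AsyncActor AbstractEvent object]
  take LocalAgent:  [LocalAgent AsyncActor AbstractEvent object] + [LocalAgent AsyncActor AbstractEvent object]
  take AsyncActor:  [AsyncActor AbstractEvent object] + [AsyncActor AbstractEvent object]
  take AbstractEvent:  [AbstractEvent object] + [AbstractEvent object]
  take object:  [object] + [object]
MRO: SecureTask FancyGraph LazyCache TinyGraph TinyAgent LocalAgent AsyncActor AbstractEvent object
super() in FancyGraph.dispatch on a SecureTask instance goes to the class after FancyGraph in SecureTask's MRO: LazyCache.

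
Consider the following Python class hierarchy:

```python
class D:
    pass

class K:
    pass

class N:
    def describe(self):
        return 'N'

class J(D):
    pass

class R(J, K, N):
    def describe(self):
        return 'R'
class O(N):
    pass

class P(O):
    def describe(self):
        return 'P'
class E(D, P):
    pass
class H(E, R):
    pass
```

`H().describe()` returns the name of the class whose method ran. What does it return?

R

L[H] = H + merge(L[E], L[R], [E R])
  take E:  [E D P O N object] + [R J D K N object] + [E R]
  take R:  [D P O N object] + [R J D K N object] + [R]
  take J:  [D P O N object] + [J D K N object]
  take D:  [D P O N object] + [D K N object]
  take P:  [P O N object] + [K N object]
  take O:  [O N object] + [K N object]
  take K:  [N object] + [K N object]
  take N:  [N object] + [N object]
  take object:  [object] + [object]
MRO: H E R J D P O K N object
describe is defined in: N, P, R. First along the MRO is R.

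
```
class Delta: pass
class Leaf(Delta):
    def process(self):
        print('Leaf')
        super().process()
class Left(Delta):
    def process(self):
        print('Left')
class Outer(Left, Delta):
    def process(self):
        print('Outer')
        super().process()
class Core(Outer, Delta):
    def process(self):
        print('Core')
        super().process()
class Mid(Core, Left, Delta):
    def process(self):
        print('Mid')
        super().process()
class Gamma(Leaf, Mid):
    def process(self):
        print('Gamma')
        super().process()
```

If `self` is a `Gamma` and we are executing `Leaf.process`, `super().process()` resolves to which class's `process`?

Mid

L[Gamma] = Gamma + merge(L[Leaf], L[Mid], [Leaf Mid])
  take Leaf:  [Leaf Delta object] + [Mid Core Outer Left Delta object] + [Leaf Mid]
  take Mid:  [Delta object] + [Mid Core Outer Left Delta object] + [Mid]
  take Core:  [Delta object] + [Core Outer Left Delta object]
  take Outer:  [Delta object] + [Outer Left Delta object]
  take Left:  [Delta object] + [Left Delta object]
  take Delta:  [Delta object] + [Delta object]
  take object:  [object] + [object]
MRO: Gamma Leaf Mid Core Outer Left Delta object
super() in Leaf.process on a Gamma instance goes to the class after Leaf in Gamma's MRO: Mid.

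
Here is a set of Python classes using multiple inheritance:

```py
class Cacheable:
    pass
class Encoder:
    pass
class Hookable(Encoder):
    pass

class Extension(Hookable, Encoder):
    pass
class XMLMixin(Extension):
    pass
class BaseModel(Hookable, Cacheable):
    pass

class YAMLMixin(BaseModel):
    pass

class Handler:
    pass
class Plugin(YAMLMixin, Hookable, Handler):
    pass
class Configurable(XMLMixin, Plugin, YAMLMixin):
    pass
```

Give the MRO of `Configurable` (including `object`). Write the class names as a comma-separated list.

Configurable, XMLMixin, Extension, Plugin, YAMLMixin, BaseModel, Hookable, Encoder, Cacheable, Handler, object

L[Configurable] = Configurable + merge(L[XMLMixin], L[Plugin], L[YAMLMixin], [XMLMixin Plugin YAMLMixin])
  take XMLMixin:  [XMLMixin Extension Hookable Encoder object] + [Plugin YAMLMixin BaseModel Hookable Encoder Cacheable Handler object] + [YAMLMixin BaseModel Hookable Encoder Cacheable object] + [XMLMixin Plugin YAMLMixin]
  take Extension:  [Extension Hookable Encoder object] + [Plugin YAMLMixin BaseModel Hookable Encoder Cacheable Handler object] + [YAMLMixin BaseModel Hookable Encoder Cacheable object] + [Plugin YAMLMixin]
  take Plugin:  [Hookable Encoder object] + [Plugin YAMLMixin BaseModel Hookable Encoder Cacheable Handler object] + [YAMLMixin BaseModel Hookable Encoder Cacheable object] + [Plugin YAMLMixin]
  take YAMLMixin:  [Hookable Encoder object] + [YAMLMixin BaseModel Hookable Encoder Cacheable Handler object] + [YAMLMixin BaseModel Hookable Encoder Cacheable object] + [YAMLMixin]
  take BaseModel:  [Hookable Encoder object] + [BaseModel Hookable Encoder Cacheable Handler object] + [BaseModel Hookable Encoder Cacheable object]
  take Hookable:  [Hookable Encoder object] + [Hookable Encoder Cacheable Handler object] + [Hookable Encoder Cacheable object]
  take Encoder:  [Encoder object] + [Encoder Cacheable Handler object] + [Encoder Cacheable object]
  take Cacheable:  [object] + [Cacheable Handler object] + [Cacheable object]
  take Handler:  [object] + [Handler object] + [object]
  take object:  [object] + [object] + [object]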